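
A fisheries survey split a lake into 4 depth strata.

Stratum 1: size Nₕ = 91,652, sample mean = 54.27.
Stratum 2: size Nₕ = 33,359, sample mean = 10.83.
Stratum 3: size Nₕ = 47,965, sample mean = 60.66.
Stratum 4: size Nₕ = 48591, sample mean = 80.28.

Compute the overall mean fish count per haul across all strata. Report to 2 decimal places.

54.82

N = 221567; weights Wₕ = Nₕ/N = (0.4137, 0.1506, 0.2165, 0.2193).
x̄_st = Σ Wₕ·x̄ₕ = 0.4137·54.27 + 0.1506·10.83 + 0.2165·60.66 + 0.2193·80.28 ≈ 54.8172...
→ 54.82.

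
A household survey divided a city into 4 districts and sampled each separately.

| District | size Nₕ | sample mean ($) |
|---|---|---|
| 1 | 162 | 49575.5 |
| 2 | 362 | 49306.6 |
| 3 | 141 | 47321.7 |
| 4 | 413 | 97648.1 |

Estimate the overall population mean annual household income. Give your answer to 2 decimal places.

x̄_st = (Σ Nₕx̄ₕ) / (Σ Nₕ) = (162·49575.5 + 362·49306.6 + 141·47321.7 + 413·97648.1) / 1078
= 72881245.2 / 1078 = 67607.8341... → 67607.83.

67607.83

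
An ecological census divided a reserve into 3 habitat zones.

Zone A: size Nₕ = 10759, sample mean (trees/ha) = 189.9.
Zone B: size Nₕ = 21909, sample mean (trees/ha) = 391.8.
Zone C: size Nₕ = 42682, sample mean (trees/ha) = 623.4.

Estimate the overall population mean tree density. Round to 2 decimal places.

N = 10759 + 21909 + 42682 = 75350.
Overall mean = Σ (Nₕ/N)·x̄ₕ — weight by population share, not a simple average.
Σ Nₕx̄ₕ = 10759·189.9 + 21909·391.8 + 42682·623.4 = 2043134.1 + 8583946.2 + 26607958.8 = 37235039.1.
Divide by N: 37235039.1 / 75350 = 494.1611... → 494.16.

494.16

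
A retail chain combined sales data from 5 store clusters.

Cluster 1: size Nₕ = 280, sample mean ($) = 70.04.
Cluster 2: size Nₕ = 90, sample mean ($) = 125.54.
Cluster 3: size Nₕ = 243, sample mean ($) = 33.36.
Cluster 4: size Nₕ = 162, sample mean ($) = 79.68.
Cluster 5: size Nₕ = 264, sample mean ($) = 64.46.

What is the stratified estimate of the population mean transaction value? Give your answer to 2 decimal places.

66.35

N = 280 + 90 + 243 + 162 + 264 = 1039.
The stratified mean weights each stratum mean by its population share Nₕ/N.
Σ Nₕx̄ₕ = 280·70.04 + 90·125.54 + 243·33.36 + 162·79.68 + 264·64.46 = 19611.2 + 11298.6 + 8106.48 + 12908.16 + 17017.44 = 68941.88.
Divide by N: 68941.88 / 1039 = 66.3541... → 66.35.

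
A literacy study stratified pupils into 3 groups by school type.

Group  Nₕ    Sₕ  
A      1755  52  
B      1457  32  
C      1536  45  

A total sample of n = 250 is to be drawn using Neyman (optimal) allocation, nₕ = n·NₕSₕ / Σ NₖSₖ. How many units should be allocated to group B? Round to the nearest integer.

Σ NₕSₕ = 1755·52 + 1457·32 + 1536·45 = 207004.
Share for B: 46624/207004 = 0.22523.
n_B = 250 × 0.22523 = 56.308... → 56.

56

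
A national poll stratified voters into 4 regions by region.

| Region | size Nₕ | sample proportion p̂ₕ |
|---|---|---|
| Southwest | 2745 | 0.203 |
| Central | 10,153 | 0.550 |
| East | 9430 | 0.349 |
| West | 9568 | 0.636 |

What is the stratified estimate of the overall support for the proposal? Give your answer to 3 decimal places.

N = 2745 + 10153 + 9430 + 9568 = 31896.
Overall proportion = Σ (Nₕ/N)·p̂ₕ.
Σ Nₕp̂ₕ = 557.235 + 5584.15 + 3291.07 + 6085.248 = 15517.703.
15517.703 / 31896 = 0.48651... → 0.487.

0.487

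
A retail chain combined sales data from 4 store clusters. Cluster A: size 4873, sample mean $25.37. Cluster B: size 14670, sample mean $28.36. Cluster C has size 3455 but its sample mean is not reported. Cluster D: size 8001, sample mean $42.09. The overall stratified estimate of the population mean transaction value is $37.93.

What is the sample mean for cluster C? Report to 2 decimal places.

Σ Nₕx̄ₕ = N·μ, so 3455·x̄_C = 30999·37.93 − (4873·25.37 + 14670·28.36 + 8001·42.09).
= 1175792.07 − 876431.3 = 299360.77.
x̄_C = 299360.77 / 3455 = 86.6457... → 86.65.

86.65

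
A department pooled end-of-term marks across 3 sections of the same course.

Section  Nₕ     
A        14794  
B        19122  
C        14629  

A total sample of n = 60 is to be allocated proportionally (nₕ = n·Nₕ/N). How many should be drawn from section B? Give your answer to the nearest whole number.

Share of section B = 19122/48545 = 0.39390.
Allocate 60 × 0.39390 = 23.634... → 24.

24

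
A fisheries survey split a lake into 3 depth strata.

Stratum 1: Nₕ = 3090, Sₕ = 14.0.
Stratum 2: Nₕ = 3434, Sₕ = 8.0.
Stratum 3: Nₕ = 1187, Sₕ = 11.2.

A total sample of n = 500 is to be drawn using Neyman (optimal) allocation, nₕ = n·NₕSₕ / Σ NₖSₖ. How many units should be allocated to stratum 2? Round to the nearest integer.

163

1: NₕSₕ = 3090·14.0 = 43260
2: NₕSₕ = 3434·8.0 = 27472
3: NₕSₕ = 1187·11.2 = 13294.4
Σ NₕSₕ = 84026.4.
n_2 = 500·27472/84026.4 = 163.472... → 163.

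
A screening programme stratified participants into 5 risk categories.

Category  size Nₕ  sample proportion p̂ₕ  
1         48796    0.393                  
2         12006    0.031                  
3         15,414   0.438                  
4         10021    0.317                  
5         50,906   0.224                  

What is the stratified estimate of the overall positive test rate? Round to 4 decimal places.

Wₕ = Nₕ/N with N = 137143: 0.3558, 0.0875, 0.1124, 0.0731, 0.3712.
p̂_st = 0.3558·0.393 + 0.0875·0.031 + 0.1124·0.438 + 0.0731·0.317 + 0.3712·0.224 ≈ 0.298083... → 0.2981.

0.2981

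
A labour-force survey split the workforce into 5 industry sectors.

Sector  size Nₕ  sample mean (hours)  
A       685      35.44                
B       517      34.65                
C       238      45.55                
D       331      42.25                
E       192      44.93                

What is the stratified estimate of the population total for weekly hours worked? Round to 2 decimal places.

75642.66

Population total = Σ Nₕ·x̄ₕ (each stratum's size times its mean).
685·35.44 + 517·34.65 + 238·45.55 + 331·42.25 + 192·44.93 = 24276.4 + 17914.05 + 10840.9 + 13984.75 + 8626.56 = 75642.66.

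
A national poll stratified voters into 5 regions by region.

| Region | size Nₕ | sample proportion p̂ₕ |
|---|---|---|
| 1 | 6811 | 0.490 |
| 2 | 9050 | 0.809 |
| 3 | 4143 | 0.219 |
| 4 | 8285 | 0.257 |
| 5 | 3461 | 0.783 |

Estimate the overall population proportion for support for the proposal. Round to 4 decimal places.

0.5167

Wₕ = Nₕ/N with N = 31750: 0.2145, 0.2850, 0.1305, 0.2609, 0.1090.
p̂_st = 0.2145·0.490 + 0.2850·0.809 + 0.1305·0.219 + 0.2609·0.257 + 0.1090·0.783 ≈ 0.516704... → 0.5167.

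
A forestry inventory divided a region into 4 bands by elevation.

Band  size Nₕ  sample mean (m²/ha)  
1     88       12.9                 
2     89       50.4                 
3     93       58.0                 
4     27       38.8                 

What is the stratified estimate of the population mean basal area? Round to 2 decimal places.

40.61

N = 88 + 89 + 93 + 27 = 297.
The stratified mean weights each stratum mean by its population share Nₕ/N.
Σ Nₕx̄ₕ = 88·12.9 + 89·50.4 + 93·58.0 + 27·38.8 = 1135.2 + 4485.6 + 5394 + 1047.6 = 12062.4.
Divide by N: 12062.4 / 297 = 40.6141... → 40.61.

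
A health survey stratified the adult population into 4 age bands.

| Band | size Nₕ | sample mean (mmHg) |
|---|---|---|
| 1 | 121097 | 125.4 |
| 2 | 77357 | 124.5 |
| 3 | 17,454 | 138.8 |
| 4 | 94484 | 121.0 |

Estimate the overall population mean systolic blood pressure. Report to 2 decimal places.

N = 121097 + 77357 + 17454 + 94484 = 310392.
Weight each subgroup mean by Nₕ/N and sum.
Σ Nₕx̄ₕ = 121097·125.4 + 77357·124.5 + 17454·138.8 + 94484·121.0 = 15185563.8 + 9630946.5 + 2422615.2 + 11432564 = 38671689.5.
Divide by N: 38671689.5 / 310392 = 124.5898... → 124.59.

124.59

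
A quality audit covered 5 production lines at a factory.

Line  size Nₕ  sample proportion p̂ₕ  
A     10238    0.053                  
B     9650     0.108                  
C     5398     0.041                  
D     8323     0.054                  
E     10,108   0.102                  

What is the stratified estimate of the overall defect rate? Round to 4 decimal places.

Wₕ = Nₕ/N with N = 43717: 0.2342, 0.2207, 0.1235, 0.1904, 0.2312.
p̂_st = 0.2342·0.053 + 0.2207·0.108 + 0.1235·0.041 + 0.1904·0.054 + 0.2312·0.102 ≈ 0.075179... → 0.0752.

0.0752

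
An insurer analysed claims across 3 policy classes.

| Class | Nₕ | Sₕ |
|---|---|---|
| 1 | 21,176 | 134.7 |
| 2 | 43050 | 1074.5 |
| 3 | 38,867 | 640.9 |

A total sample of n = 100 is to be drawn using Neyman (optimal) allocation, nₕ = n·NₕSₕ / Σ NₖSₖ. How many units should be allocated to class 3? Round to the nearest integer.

1: NₕSₕ = 21176·134.7 = 2852407.2
2: NₕSₕ = 43050·1074.5 = 46257225
3: NₕSₕ = 38867·640.9 = 24909860.3
Σ NₕSₕ = 74019492.5.
n_3 = 100·24909860.3/74019492.5 = 33.653... → 34.

34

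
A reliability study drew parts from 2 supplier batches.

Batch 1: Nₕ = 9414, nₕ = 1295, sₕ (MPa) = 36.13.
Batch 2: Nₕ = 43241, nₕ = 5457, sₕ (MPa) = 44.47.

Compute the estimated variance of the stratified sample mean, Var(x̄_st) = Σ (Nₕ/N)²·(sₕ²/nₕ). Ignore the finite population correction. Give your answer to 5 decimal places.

N = 52655. Term for each stratum: Wₕ²sₕ²/nₕ.
Var(x̄_st) = 0.03222073 + 0.24439512 = 0.27661584 → 0.27662.

0.27662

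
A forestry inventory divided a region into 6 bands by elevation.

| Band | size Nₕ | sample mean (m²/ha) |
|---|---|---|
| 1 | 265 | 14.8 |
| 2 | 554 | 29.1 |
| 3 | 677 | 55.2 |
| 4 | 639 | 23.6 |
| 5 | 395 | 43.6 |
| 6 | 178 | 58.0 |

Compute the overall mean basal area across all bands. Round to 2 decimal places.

x̄_st = (Σ Nₕx̄ₕ) / (Σ Nₕ) = (265·14.8 + 554·29.1 + 677·55.2 + 639·23.6 + 395·43.6 + 178·58.0) / 2708
= 100040.2 / 2708 = 36.9425... → 36.94.

36.94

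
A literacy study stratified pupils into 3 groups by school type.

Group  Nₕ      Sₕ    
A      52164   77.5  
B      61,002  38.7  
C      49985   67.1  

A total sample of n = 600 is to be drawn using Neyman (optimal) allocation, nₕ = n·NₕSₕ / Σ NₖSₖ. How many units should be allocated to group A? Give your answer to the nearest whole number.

A: NₕSₕ = 52164·77.5 = 4042710
B: NₕSₕ = 61002·38.7 = 2360777.4
C: NₕSₕ = 49985·67.1 = 3353993.5
Σ NₕSₕ = 9757480.9.
n_A = 600·4042710/9757480.9 = 248.591... → 249.

249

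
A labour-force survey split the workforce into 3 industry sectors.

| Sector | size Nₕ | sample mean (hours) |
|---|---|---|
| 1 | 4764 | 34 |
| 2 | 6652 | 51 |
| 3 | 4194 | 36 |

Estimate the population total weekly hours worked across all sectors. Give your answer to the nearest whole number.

652212

1: 4764·34 = 161976
2: 6652·51 = 339252
3: 4194·36 = 150984
τ̂ = Σ Nₕx̄ₕ = 652212.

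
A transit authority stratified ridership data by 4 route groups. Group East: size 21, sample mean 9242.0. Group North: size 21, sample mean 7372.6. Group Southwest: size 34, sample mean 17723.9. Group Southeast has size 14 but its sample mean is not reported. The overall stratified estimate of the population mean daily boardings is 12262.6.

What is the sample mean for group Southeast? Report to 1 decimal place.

10865.3

N = 21 + 21 + 34 + 14 = 90.
Overall total = μ·N = 12262.6·90 = 1103634.
Subtract the known strata: 21·9242.0 + 21·7372.6 + 34·17723.9 = 951519.2.
Remaining total for group Southeast: 1103634 − 951519.2 = 152114.8.
Divide by its size: 152114.8 / 14 = 10865.343... → 10865.3.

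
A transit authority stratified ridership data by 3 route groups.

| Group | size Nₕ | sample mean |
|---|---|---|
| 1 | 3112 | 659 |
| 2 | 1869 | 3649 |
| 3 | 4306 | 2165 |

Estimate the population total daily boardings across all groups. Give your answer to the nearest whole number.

18193279

1: 3112·659 = 2050808
2: 1869·3649 = 6819981
3: 4306·2165 = 9322490
τ̂ = Σ Nₕx̄ₕ = 18193279.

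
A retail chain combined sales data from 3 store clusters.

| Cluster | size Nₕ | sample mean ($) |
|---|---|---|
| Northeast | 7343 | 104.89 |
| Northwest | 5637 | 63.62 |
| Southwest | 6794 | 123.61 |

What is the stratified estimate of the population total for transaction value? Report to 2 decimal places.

Northeast: 7343·104.89 = 770207.27
Northwest: 5637·63.62 = 358625.94
Southwest: 6794·123.61 = 839806.34
τ̂ = Σ Nₕx̄ₕ = 1968639.55.

1968639.55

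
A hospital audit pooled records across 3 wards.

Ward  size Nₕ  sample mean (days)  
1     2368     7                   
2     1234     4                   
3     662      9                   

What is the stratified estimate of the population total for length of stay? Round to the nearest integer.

27470

1: 2368·7 = 16576
2: 1234·4 = 4936
3: 662·9 = 5958
τ̂ = Σ Nₕx̄ₕ = 27470.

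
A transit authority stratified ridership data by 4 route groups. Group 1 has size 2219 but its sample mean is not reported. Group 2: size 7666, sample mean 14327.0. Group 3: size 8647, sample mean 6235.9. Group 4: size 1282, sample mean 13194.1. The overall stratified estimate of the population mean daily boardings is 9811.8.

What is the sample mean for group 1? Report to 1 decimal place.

6193.6

N = 2219 + 7666 + 8647 + 1282 = 19814.
Overall total = μ·N = 9811.8·19814 = 194411005.2.
Subtract the known strata: 7666·14327.0 + 8647·6235.9 + 1282·13194.1 = 180667445.5.
Remaining total for group 1: 194411005.2 − 180667445.5 = 13743559.7.
Divide by its size: 13743559.7 / 2219 = 6193.583... → 6193.6.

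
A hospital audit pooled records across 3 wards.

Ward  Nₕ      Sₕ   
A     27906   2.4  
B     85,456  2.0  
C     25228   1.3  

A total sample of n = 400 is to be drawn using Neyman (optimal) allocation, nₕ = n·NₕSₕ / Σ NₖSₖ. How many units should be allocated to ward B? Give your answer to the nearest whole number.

253

Σ NₕSₕ = 27906·2.4 + 85456·2.0 + 25228·1.3 = 270682.8.
Share for B: 170912/270682.8 = 0.63141.
n_B = 400 × 0.63141 = 252.564... → 253.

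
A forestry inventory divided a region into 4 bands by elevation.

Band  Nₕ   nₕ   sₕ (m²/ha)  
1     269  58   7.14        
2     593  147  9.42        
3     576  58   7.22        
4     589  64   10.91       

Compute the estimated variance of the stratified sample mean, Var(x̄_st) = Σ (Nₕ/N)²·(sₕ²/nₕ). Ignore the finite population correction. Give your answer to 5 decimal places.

0.29675

N = 2027; Wₕ = Nₕ/N.
band 1: (269/2027)²·7.14²/58 = 0.01547981
band 2: (593/2027)²·9.42²/147 = 0.05166380
band 3: (576/2027)²·7.22²/58 = 0.07257447
band 4: (589/2027)²·10.91²/64 = 0.15703361
Sum = 0.29675169 → 0.29675.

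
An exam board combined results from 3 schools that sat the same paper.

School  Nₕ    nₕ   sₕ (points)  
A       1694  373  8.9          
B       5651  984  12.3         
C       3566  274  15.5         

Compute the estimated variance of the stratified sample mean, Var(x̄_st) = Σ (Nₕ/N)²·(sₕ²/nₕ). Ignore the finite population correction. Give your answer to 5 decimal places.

N = 10911; Wₕ = Nₕ/N.
school A: (1694/10911)²·8.9²/373 = 0.00511881
school B: (5651/10911)²·12.3²/984 = 0.04124171
school C: (3566/10911)²·15.5²/274 = 0.09365833
Sum = 0.14001884 → 0.14002.

0.14002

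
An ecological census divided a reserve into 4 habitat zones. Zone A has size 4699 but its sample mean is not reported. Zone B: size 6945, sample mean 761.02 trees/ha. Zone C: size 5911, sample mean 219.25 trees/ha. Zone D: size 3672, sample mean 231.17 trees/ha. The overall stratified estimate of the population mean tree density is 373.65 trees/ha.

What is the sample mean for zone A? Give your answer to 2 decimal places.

N = 4699 + 6945 + 5911 + 3672 = 21227.
Overall total = μ·N = 373.65·21227 = 7931468.55.
Subtract the known strata: 6945·761.02 + 5911·219.25 + 3672·231.17 = 7430126.89.
Remaining total for zone A: 7931468.55 − 7430126.89 = 501341.66.
Divide by its size: 501341.66 / 4699 = 106.6911... → 106.69.

106.69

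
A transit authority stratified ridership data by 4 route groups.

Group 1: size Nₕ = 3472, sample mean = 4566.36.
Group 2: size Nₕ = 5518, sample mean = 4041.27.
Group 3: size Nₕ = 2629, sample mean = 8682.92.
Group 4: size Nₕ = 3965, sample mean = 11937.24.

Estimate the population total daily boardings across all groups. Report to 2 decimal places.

1: 3472·4566.36 = 15854401.92
2: 5518·4041.27 = 22299727.86
3: 2629·8682.92 = 22827396.68
4: 3965·11937.24 = 47331156.6
τ̂ = Σ Nₕx̄ₕ = 108312683.06.

108312683.06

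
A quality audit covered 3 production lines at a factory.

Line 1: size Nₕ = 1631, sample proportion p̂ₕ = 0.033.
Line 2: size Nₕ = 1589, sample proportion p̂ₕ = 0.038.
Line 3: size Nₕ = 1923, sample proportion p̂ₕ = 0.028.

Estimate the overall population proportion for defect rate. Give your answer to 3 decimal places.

0.033

Wₕ = Nₕ/N with N = 5143: 0.3171, 0.3090, 0.3739.
p̂_st = 0.3171·0.033 + 0.3090·0.038 + 0.3739·0.028 ≈ 0.03268... → 0.033.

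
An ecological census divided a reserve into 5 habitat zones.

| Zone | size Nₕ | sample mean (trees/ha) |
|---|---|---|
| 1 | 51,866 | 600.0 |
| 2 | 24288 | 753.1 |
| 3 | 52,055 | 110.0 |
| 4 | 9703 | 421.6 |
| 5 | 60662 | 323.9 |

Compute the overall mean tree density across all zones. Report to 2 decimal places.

N = 51866 + 24288 + 52055 + 9703 + 60662 = 198574.
The stratified mean weights each stratum mean by its population share Nₕ/N.
Σ Nₕx̄ₕ = 51866·600.0 + 24288·753.1 + 52055·110.0 + 9703·421.6 + 60662·323.9 = 31119600 + 18291292.8 + 5726050 + 4090784.8 + 19648421.8 = 78876149.4.
Divide by N: 78876149.4 / 198574 = 397.2129... → 397.21.

397.21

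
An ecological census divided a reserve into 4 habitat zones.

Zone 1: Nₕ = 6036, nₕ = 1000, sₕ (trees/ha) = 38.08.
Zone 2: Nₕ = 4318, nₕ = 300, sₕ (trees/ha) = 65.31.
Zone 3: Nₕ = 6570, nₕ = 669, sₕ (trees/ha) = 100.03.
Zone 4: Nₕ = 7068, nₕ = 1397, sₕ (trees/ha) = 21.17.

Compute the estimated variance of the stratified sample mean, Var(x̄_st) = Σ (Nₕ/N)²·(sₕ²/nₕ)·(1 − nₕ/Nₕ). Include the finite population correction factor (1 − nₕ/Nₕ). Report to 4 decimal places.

1.5348

N = 23992; Wₕ = Nₕ/N.
zone 1: (6036/23992)²·38.08²/1000·(1 − 1000/6036) = 0.0765766
zone 2: (4318/23992)²·65.31²/300·(1 − 300/4318) = 0.4285463
zone 3: (6570/23992)²·100.03²/669·(1 − 669/6570) = 1.0073781
zone 4: (7068/23992)²·21.17²/1397·(1 − 1397/7068) = 0.0223393
Sum = 1.5348402 → 1.5348.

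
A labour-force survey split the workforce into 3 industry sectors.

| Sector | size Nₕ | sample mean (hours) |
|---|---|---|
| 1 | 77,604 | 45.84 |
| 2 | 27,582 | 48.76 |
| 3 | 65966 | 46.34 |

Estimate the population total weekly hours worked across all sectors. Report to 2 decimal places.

1: 77604·45.84 = 3557367.36
2: 27582·48.76 = 1344898.32
3: 65966·46.34 = 3056864.44
τ̂ = Σ Nₕx̄ₕ = 7959130.12.

7959130.12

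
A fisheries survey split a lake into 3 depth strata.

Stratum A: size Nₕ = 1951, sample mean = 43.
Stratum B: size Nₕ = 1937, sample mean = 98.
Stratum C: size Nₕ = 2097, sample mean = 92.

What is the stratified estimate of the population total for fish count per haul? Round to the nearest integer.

466643

Estimate total by summing Nₕ·x̄ₕ over strata.
1951·43 + 1937·98 + 2097·92 = 83893 + 189826 + 192924 = 466643.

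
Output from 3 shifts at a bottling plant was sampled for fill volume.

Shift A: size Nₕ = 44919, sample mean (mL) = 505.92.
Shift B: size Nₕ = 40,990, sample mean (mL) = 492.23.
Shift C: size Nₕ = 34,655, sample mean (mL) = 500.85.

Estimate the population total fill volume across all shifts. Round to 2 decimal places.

60258884.93

A: 44919·505.92 = 22725420.48
B: 40990·492.23 = 20176507.7
C: 34655·500.85 = 17356956.75
τ̂ = Σ Nₕx̄ₕ = 60258884.93.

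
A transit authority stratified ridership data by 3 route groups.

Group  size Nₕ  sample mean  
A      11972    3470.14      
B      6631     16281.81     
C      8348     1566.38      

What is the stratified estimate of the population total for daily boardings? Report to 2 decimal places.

162585338.43

Estimate total by summing Nₕ·x̄ₕ over strata.
11972·3470.14 + 6631·16281.81 + 8348·1566.38 = 41544516.08 + 107964682.11 + 13076140.24 = 162585338.43.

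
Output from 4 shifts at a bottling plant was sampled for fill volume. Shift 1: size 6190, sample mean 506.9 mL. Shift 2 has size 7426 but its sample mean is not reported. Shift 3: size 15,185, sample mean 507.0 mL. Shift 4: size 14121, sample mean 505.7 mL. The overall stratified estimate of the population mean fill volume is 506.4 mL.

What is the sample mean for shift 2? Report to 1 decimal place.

N = 6190 + 7426 + 15185 + 14121 = 42922.
Overall total = μ·N = 506.4·42922 = 21735700.8.
Subtract the known strata: 6190·506.9 + 15185·507.0 + 14121·505.7 = 17977495.7.
Remaining total for shift 2: 21735700.8 − 17977495.7 = 3758205.1.
Divide by its size: 3758205.1 / 7426 = 506.087... → 506.1.

506.1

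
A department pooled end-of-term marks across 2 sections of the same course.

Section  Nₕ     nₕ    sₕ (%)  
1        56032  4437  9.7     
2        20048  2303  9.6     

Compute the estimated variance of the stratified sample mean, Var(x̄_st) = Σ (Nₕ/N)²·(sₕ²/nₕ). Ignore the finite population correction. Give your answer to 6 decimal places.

0.014281

N = 76080; Wₕ = Nₕ/N.
section 1: (56032/76080)²·9.7²/4437 = 0.011502316
section 2: (20048/76080)²·9.6²/2303 = 0.002778751
Sum = 0.014281067 → 0.014281.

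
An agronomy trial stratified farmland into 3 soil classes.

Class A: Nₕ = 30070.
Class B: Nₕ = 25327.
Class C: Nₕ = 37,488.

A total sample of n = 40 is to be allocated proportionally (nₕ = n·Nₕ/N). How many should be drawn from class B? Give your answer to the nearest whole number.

N = 30070 + 25327 + 37488 = 92885.
n_B = 40·25327/92885 = 10.907... → 11.

11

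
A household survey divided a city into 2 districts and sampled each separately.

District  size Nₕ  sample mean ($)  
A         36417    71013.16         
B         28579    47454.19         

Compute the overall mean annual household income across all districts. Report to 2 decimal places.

N = 36417 + 28579 = 64996.
Overall mean = Σ (Nₕ/N)·x̄ₕ — weight by population share, not a simple average.
Σ Nₕx̄ₕ = 36417·71013.16 + 28579·47454.19 = 2586086247.72 + 1356193296.01 = 3942279543.73.
Divide by N: 3942279543.73 / 64996 = 60654.1871... → 60654.19.

60654.19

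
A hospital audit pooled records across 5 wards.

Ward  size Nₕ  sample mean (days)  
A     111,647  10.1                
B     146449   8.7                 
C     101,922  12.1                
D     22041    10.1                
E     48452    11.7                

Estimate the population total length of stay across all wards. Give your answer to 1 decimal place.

4424499.7

Population total = Σ Nₕ·x̄ₕ (each stratum's size times its mean).
111647·10.1 + 146449·8.7 + 101922·12.1 + 22041·10.1 + 48452·11.7 = 1127634.7 + 1274106.3 + 1233256.2 + 222614.1 + 566888.4 = 4424499.7.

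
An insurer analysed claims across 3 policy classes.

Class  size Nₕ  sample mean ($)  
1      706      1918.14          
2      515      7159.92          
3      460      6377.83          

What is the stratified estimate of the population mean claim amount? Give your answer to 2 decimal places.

4744.42

N = 1681; weights Wₕ = Nₕ/N = (0.4200, 0.3064, 0.2736).
x̄_st = Σ Wₕ·x̄ₕ = 0.4200·1918.14 + 0.3064·7159.92 + 0.2736·6377.83 ≈ 4744.4185...
→ 4744.42.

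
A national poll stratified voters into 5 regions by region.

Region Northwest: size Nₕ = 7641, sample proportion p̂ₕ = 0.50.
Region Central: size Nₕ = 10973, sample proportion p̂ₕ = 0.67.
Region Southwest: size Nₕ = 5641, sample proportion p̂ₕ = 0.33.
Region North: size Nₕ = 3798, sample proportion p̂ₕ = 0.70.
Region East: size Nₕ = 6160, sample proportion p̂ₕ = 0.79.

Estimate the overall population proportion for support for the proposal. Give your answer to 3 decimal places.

Wₕ = Nₕ/N with N = 34213: 0.2233, 0.3207, 0.1649, 0.1110, 0.1800.
p̂_st = 0.2233·0.50 + 0.3207·0.67 + 0.1649·0.33 + 0.1110·0.70 + 0.1800·0.79 ≈ 0.60091... → 0.601.

0.601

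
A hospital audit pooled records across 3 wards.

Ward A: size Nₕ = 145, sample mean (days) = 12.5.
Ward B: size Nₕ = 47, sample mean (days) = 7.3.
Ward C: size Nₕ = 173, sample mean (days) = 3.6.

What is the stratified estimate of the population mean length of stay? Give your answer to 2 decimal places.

7.61

N = 365; weights Wₕ = Nₕ/N = (0.3973, 0.1288, 0.4740).
x̄_st = Σ Wₕ·x̄ₕ = 0.3973·12.5 + 0.1288·7.3 + 0.4740·3.6 ≈ 7.6121...
→ 7.61.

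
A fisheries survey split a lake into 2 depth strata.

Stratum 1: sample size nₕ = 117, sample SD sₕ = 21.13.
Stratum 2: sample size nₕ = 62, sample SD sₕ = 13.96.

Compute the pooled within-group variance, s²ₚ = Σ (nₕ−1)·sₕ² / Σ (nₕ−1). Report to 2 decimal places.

1: (117−1)·21.13² = 116·446.4769 = 51791.3204
2: (62−1)·13.96² = 61·194.8816 = 11887.7776
Numerator = 63679.098; denominator = Σ(nₕ−1) = 177.
s²ₚ = 63679.098/177 = 359.7689... → 359.77.

359.77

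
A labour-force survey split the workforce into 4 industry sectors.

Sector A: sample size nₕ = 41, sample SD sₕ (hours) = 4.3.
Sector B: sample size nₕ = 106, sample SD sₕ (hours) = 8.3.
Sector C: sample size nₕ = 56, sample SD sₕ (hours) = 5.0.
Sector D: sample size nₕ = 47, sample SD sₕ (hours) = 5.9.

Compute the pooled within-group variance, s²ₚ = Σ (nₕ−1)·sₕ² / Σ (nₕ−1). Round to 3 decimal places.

A: (41−1)·4.3² = 40·18.49 = 739.6
B: (106−1)·8.3² = 105·68.89 = 7233.45
C: (56−1)·5.0² = 55·25 = 1375
D: (47−1)·5.9² = 46·34.81 = 1601.26
Numerator = 10949.31; denominator = Σ(nₕ−1) = 246.
s²ₚ = 10949.31/246 = 44.50939... → 44.509.

44.509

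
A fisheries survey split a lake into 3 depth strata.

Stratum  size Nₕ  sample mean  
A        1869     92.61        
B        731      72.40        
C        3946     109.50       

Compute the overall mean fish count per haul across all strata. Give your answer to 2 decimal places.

100.53

N = 6546; weights Wₕ = Nₕ/N = (0.2855, 0.1117, 0.6028).
x̄_st = Σ Wₕ·x̄ₕ = 0.2855·92.61 + 0.1117·72.40 + 0.6028·109.50 ≈ 100.5346...
→ 100.53.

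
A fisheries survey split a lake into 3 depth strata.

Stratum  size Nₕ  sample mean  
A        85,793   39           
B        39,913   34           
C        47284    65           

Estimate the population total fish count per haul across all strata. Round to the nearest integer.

A: 85793·39 = 3345927
B: 39913·34 = 1357042
C: 47284·65 = 3073460
τ̂ = Σ Nₕx̄ₕ = 7776429.

7776429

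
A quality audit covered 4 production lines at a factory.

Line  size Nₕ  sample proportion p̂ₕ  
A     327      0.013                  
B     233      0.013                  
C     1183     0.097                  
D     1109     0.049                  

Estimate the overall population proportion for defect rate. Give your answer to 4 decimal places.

Wₕ = Nₕ/N with N = 2852: 0.1147, 0.0817, 0.4148, 0.3888.
p̂_st = 0.1147·0.013 + 0.0817·0.013 + 0.4148·0.097 + 0.3888·0.049 ≈ 0.061842... → 0.0618.

0.0618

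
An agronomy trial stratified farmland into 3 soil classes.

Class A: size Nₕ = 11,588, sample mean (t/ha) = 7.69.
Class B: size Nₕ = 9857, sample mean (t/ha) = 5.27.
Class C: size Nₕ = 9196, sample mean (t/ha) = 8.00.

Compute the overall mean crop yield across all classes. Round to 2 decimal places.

7.00

x̄_st = (Σ Nₕx̄ₕ) / (Σ Nₕ) = (11588·7.69 + 9857·5.27 + 9196·8.00) / 30641
= 214626.11 / 30641 = 7.0045... → 7.00.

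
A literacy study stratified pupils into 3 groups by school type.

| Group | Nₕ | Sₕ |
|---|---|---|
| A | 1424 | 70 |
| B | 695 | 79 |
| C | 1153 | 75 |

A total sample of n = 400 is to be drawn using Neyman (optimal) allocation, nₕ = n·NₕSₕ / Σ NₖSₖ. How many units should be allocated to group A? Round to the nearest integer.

165

Σ NₕSₕ = 1424·70 + 695·79 + 1153·75 = 241060.
Share for A: 99680/241060 = 0.41351.
n_A = 400 × 0.41351 = 165.403... → 165.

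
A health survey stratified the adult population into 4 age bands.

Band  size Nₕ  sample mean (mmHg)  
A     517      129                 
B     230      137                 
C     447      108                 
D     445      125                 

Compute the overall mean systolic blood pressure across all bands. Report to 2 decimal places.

123.31

N = 1639; weights Wₕ = Nₕ/N = (0.3154, 0.1403, 0.2727, 0.2715).
x̄_st = Σ Wₕ·x̄ₕ = 0.3154·129 + 0.1403·137 + 0.2727·108 + 0.2715·125 ≈ 123.3093...
→ 123.31.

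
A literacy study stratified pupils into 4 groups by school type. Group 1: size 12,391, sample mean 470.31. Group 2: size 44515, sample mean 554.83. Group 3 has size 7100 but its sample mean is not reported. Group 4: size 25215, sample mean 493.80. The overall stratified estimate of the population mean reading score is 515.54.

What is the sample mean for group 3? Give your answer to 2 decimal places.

N = 12391 + 44515 + 7100 + 25215 = 89221.
Overall total = μ·N = 515.54·89221 = 45996994.34.
Subtract the known strata: 12391·470.31 + 44515·554.83 + 25215·493.80 = 42977035.66.
Remaining total for group 3: 45996994.34 − 42977035.66 = 3019958.68.
Divide by its size: 3019958.68 / 7100 = 425.3463... → 425.35.

425.35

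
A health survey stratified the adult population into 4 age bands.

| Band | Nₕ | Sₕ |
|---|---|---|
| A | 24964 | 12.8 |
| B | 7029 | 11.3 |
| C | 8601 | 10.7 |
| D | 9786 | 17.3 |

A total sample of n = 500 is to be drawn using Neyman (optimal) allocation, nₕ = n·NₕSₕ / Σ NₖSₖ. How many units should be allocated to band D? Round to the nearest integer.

128

Σ NₕSₕ = 24964·12.8 + 7029·11.3 + 8601·10.7 + 9786·17.3 = 660295.4.
Share for D: 169297.8/660295.4 = 0.25640.
n_D = 500 × 0.25640 = 128.199... → 128.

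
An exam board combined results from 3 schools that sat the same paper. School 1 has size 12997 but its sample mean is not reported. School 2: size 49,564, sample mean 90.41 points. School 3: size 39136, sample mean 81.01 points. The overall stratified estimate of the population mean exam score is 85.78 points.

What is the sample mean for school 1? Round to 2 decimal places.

N = 12997 + 49564 + 39136 = 101697.
Overall total = μ·N = 85.78·101697 = 8723568.66.
Subtract the known strata: 49564·90.41 + 39136·81.01 = 7651488.6.
Remaining total for school 1: 8723568.66 − 7651488.6 = 1072080.06.
Divide by its size: 1072080.06 / 12997 = 82.4867... → 82.49.

82.49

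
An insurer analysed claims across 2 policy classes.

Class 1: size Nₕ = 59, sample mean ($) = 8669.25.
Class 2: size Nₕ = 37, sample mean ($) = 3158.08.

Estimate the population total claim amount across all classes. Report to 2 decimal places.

628334.71

Population total = Σ Nₕ·x̄ₕ (each stratum's size times its mean).
59·8669.25 + 37·3158.08 = 511485.75 + 116848.96 = 628334.71.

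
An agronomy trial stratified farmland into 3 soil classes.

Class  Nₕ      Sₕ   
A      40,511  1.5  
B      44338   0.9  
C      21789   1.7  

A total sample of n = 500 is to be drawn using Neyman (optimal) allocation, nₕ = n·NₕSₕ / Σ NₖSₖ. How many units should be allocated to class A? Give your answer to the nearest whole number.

221

A: NₕSₕ = 40511·1.5 = 60766.5
B: NₕSₕ = 44338·0.9 = 39904.2
C: NₕSₕ = 21789·1.7 = 37041.3
Σ NₕSₕ = 137712.
n_A = 500·60766.5/137712 = 220.629... → 221.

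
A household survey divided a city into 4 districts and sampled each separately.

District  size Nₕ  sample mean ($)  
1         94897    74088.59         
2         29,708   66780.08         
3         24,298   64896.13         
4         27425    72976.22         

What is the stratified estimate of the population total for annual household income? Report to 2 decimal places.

12592906542.11

Estimate total by summing Nₕ·x̄ₕ over strata.
94897·74088.59 + 29708·66780.08 + 24298·64896.13 + 27425·72976.22 = 7030784925.23 + 1983902616.64 + 1576846166.74 + 2001372833.5 = 12592906542.11.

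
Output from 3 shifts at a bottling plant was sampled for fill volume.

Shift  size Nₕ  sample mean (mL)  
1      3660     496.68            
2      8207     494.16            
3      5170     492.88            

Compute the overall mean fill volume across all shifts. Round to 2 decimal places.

494.31

x̄_st = (Σ Nₕx̄ₕ) / (Σ Nₕ) = (3660·496.68 + 8207·494.16 + 5170·492.88) / 17037
= 8421609.52 / 17037 = 494.3129... → 494.31.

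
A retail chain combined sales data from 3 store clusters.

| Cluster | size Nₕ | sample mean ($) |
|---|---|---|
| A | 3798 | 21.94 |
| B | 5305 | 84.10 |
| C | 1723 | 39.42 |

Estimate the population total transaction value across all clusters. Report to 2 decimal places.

597399.28

A: 3798·21.94 = 83328.12
B: 5305·84.10 = 446150.5
C: 1723·39.42 = 67920.66
τ̂ = Σ Nₕx̄ₕ = 597399.28.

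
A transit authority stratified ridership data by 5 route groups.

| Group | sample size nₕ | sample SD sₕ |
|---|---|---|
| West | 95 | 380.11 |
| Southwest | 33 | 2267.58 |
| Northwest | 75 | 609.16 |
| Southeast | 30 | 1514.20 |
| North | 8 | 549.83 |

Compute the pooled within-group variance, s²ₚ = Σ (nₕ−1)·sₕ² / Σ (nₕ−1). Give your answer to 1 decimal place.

Degrees of freedom: 94 + 32 + 74 + 29 + 7 = 236.
Σ(nₕ−1)sₕ² = 94·144483.6121 + 32·5141919.0564 + 74·371075.9056 + 29·2292801.64 + 7·302313.0289 = 274189925.1189.
s²ₚ = 274189925.1189 / 236 = 1161821.717... → 1161821.7.

1161821.7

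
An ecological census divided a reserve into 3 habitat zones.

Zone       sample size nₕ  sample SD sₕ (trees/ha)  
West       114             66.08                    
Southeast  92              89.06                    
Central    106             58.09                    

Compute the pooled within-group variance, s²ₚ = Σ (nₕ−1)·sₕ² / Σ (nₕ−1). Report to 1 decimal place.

5079.4

Degrees of freedom: 113 + 91 + 105 = 309.
Σ(nₕ−1)sₕ² = 113·4366.5664 + 91·7931.6836 + 105·3374.4481 = 1569522.2613.
s²ₚ = 1569522.2613 / 309 = 5079.360... → 5079.4.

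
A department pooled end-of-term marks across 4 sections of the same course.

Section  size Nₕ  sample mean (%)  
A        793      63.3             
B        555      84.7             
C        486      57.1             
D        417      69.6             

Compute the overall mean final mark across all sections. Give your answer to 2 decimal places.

68.40

N = 793 + 555 + 486 + 417 = 2251.
The stratified mean weights each stratum mean by its population share Nₕ/N.
Σ Nₕx̄ₕ = 793·63.3 + 555·84.7 + 486·57.1 + 417·69.6 = 50196.9 + 47008.5 + 27750.6 + 29023.2 = 153979.2.
Divide by N: 153979.2 / 2251 = 68.4048... → 68.40.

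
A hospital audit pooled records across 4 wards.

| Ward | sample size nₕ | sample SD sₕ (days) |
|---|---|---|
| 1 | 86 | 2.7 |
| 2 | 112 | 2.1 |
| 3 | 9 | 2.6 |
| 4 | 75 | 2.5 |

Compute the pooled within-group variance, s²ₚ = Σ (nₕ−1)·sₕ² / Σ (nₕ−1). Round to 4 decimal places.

1: (86−1)·2.7² = 85·7.29 = 619.65
2: (112−1)·2.1² = 111·4.41 = 489.51
3: (9−1)·2.6² = 8·6.76 = 54.08
4: (75−1)·2.5² = 74·6.25 = 462.5
Numerator = 1625.74; denominator = Σ(nₕ−1) = 278.
s²ₚ = 1625.74/278 = 5.847986... → 5.8480.

5.8480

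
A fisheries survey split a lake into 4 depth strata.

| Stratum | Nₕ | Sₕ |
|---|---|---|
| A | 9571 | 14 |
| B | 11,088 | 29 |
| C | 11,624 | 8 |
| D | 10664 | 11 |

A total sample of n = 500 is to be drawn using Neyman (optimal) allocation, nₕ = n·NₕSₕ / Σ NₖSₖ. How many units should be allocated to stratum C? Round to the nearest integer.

70

Σ NₕSₕ = 9571·14 + 11088·29 + 11624·8 + 10664·11 = 665842.
Share for C: 92992/665842 = 0.13966.
n_C = 500 × 0.13966 = 69.830... → 70.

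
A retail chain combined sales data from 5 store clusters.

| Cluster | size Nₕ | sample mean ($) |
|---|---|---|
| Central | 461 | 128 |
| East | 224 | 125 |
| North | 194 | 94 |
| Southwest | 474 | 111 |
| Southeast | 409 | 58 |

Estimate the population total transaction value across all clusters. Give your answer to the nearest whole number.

Central: 461·128 = 59008
East: 224·125 = 28000
North: 194·94 = 18236
Southwest: 474·111 = 52614
Southeast: 409·58 = 23722
τ̂ = Σ Nₕx̄ₕ = 181580.

181580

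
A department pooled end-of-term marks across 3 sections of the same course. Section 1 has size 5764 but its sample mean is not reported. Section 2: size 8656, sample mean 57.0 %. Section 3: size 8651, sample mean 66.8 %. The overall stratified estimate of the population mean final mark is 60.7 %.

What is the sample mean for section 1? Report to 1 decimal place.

57.1

N = 5764 + 8656 + 8651 = 23071.
Overall total = μ·N = 60.7·23071 = 1400409.7.
Subtract the known strata: 8656·57.0 + 8651·66.8 = 1071278.8.
Remaining total for section 1: 1400409.7 − 1071278.8 = 329130.9.
Divide by its size: 329130.9 / 5764 = 57.101... → 57.1.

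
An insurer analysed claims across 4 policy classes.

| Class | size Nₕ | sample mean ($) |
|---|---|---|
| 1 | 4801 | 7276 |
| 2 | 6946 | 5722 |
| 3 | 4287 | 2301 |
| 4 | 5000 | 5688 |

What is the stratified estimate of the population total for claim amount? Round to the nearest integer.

112981475

1: 4801·7276 = 34932076
2: 6946·5722 = 39745012
3: 4287·2301 = 9864387
4: 5000·5688 = 28440000
τ̂ = Σ Nₕx̄ₕ = 112981475.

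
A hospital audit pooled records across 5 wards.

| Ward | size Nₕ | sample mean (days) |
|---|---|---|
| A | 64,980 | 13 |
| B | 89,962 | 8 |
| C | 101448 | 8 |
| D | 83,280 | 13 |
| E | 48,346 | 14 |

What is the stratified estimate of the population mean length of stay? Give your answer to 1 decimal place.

10.7

N = 388016; weights Wₕ = Nₕ/N = (0.1675, 0.2319, 0.2615, 0.2146, 0.1246).
x̄_st = Σ Wₕ·x̄ₕ = 0.1675·13 + 0.2319·8 + 0.2615·8 + 0.2146·13 + 0.1246·14 ≈ 10.658...
→ 10.7.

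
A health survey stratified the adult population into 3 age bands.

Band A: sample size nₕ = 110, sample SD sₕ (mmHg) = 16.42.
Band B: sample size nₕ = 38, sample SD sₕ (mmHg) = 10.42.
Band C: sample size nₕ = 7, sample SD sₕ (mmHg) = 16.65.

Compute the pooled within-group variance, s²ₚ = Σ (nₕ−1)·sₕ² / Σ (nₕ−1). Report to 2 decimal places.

Degrees of freedom: 109 + 37 + 6 = 152.
Σ(nₕ−1)sₕ² = 109·269.6164 + 37·108.5764 + 6·277.2225 = 35068.8494.
s²ₚ = 35068.8494 / 152 = 230.7161... → 230.72.

230.72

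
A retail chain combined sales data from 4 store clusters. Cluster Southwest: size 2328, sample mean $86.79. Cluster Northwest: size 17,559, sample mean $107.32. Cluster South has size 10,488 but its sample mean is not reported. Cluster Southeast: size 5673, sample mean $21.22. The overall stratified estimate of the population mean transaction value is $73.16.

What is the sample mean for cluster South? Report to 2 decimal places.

41.04

N = 2328 + 17559 + 10488 + 5673 = 36048.
Overall total = μ·N = 73.16·36048 = 2637271.68.
Subtract the known strata: 2328·86.79 + 17559·107.32 + 5673·21.22 = 2206860.06.
Remaining total for cluster South: 2637271.68 − 2206860.06 = 430411.62.
Divide by its size: 430411.62 / 10488 = 41.0385... → 41.04.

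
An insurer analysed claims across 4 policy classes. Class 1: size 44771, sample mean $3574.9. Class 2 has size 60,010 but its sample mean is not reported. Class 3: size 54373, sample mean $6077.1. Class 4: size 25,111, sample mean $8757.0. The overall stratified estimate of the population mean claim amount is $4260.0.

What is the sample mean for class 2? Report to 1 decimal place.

1243.0

Σ Nₕx̄ₕ = N·μ, so 60010·x̄_2 = 184265·4260.0 − (44771·3574.9 + 54373·6077.1 + 25111·8757.0).
= 784968900 − 710379033.2 = 74589866.8.
x̄_2 = 74589866.8 / 60010 = 1242.957... → 1243.0.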